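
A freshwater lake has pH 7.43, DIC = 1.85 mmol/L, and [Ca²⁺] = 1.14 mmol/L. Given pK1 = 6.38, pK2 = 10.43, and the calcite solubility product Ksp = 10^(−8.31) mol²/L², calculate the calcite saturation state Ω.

Ω = 0.395

α₂ = 1 / (1 + [H⁺]/K2 + [H⁺]²/(K1K2)) = 1 / (1 + 10^+3.00 + 10^+1.95)
   = 1 / (1 + 1000.0 + 89.125) = 1/1090.1 = 0.0009173
[CO3²⁻] = α₂ × DIC = 0.0009173 × 1.85 = 0.001697 mmol/L = 1.697 μmol/L
Ksp = 10^(−8.31) = 4.898×10^-9
Ω = [Ca²⁺][CO3²⁻]/Ksp = (1.14×10^-3)(1.697×10^-6) / 4.898×10^-9 = 0.395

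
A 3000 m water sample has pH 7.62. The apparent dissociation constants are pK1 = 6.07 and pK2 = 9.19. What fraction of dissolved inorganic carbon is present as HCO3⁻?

α₁ = 1 / (1 + [H⁺]/K1 + K2/[H⁺]) = 1 / (1 + 10^-1.55 + 10^-1.57)
   = 1 / (1 + 0.028184 + 0.026915) = 1/1.0551 = 0.9478

α₁ = 0.948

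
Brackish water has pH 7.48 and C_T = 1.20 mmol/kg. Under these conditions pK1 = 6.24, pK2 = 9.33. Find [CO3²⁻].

α₂ = 1 / (1 + [H⁺]/K2 + [H⁺]²/(K1K2)) = 1 / (1 + 10^+1.85 + 10^+0.61)
   = 1 / (1 + 70.795 + 4.0738) = 1/75.868 = 0.01318
[CO3²⁻] = α₂ × DIC = 0.01318 × 1.20 = 0.0158 mmol/kg = 15.8 μmol/kg

[CO3²⁻] = 15.8 μmol/kg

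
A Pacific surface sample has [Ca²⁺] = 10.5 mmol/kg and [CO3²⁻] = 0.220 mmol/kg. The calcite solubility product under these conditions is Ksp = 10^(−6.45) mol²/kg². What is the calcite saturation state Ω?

Ω = 6.51

Ksp = 10^(−6.45) = 3.548×10^-7
Ω = [Ca²⁺][CO3²⁻]/Ksp = (10.5×10^-3)(0.220×10^-3) / 3.548×10^-7 = 6.51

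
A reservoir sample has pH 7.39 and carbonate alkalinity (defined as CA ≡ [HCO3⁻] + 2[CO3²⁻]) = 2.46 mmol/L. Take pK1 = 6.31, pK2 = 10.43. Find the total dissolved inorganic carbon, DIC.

CA = [HCO3⁻] + 2[CO3²⁻] = (α₁ + 2α₂)·DIC
At pH 7.39: [H⁺]/K1 = 10^-1.08 = 0.083176, K2/[H⁺] = 10^-3.04 = 0.00091201
α₁ = 1/(1 + 0.083176 + 0.00091201) = 1/1.0841 = 0.9224; α₂ = α₁·K2/[H⁺] = 0.0008413
α₁ + 2α₂ = 0.9241
DIC = CA / (α₁ + 2α₂) = 2.46 / 0.9241 = 2.66 mmol/L

DIC = 2.66 mmol/L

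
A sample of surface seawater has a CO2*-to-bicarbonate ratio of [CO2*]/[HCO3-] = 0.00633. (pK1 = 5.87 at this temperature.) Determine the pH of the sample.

From K1 = [H⁺][HCO3-]/[CO2*]:  pH = pK1 − log₁₀([CO2*]/[HCO3-])
log₁₀(0.00633) = -2.199
pH = 5.87 − (-2.199) = 8.07

pH = 8.07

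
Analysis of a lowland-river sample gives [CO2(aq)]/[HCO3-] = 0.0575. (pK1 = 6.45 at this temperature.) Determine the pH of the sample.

From K1 = [H⁺][HCO3-]/[CO2(aq)]:  pH = pK1 − log₁₀([CO2(aq)]/[HCO3-])
log₁₀(0.0575) = -1.240
pH = 6.45 − (-1.240) = 7.69

pH = 7.69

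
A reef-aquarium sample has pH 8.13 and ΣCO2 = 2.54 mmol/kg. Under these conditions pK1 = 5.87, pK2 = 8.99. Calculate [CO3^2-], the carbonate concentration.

[CO3²⁻] = 0.307 mmol/kg

α₂ = 1 / (1 + [H⁺]/K2 + [H⁺]²/(K1K2)) = 1 / (1 + 10^+0.86 + 10^-1.40)
   = 1 / (1 + 7.2444 + 0.039811) = 1/8.2842 = 0.1207
[CO3²⁻] = α₂ × DIC = 0.1207 × 2.54 = 0.307 mmol/kg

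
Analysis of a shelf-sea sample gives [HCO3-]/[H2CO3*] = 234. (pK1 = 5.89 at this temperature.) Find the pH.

From K1 = [H⁺][HCO3-]/[H2CO3*]:  pH = pK1 + log₁₀([HCO3-]/[H2CO3*])
log₁₀(234) = +2.369
pH = 5.89 + (+2.369) = 8.26

pH = 8.26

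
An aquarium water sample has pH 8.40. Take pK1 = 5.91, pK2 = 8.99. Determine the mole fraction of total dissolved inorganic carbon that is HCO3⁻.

α₁ = 1 / (1 + [H⁺]/K1 + K2/[H⁺]) = 1 / (1 + 10^-2.49 + 10^-0.59)
   = 1 / (1 + 0.0032359 + 0.25704) = 1/1.2603 = 0.7935

α₁ = 0.793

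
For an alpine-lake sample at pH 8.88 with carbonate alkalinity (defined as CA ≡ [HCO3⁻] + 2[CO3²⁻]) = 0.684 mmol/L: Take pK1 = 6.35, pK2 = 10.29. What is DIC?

CA = [HCO3⁻] + 2[CO3²⁻] = (α₁ + 2α₂)·DIC
At pH 8.88: [H⁺]/K1 = 10^-2.53 = 0.0029512, K2/[H⁺] = 10^-1.41 = 0.038905
α₁ = 1/(1 + 0.0029512 + 0.038905) = 1/1.0419 = 0.9598; α₂ = α₁·K2/[H⁺] = 0.03734
α₁ + 2α₂ = 1.0345
DIC = CA / (α₁ + 2α₂) = 0.684 / 1.0345 = 0.661 mmol/L

DIC = 0.661 mmol/L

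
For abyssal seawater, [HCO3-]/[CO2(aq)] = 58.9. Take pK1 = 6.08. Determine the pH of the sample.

pH = 7.85

From K1 = [H⁺][HCO3-]/[CO2(aq)]:  pH = pK1 + log₁₀([HCO3-]/[CO2(aq)])
log₁₀(58.9) = +1.770
pH = 6.08 + (+1.770) = 7.85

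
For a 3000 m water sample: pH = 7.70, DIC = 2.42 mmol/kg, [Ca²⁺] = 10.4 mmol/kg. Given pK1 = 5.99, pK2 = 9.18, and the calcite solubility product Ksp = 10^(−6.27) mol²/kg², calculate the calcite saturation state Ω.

α₂ = 1 / (1 + [H⁺]/K2 + [H⁺]²/(K1K2)) = 1 / (1 + 10^+1.48 + 10^-0.23)
   = 1 / (1 + 30.200 + 0.58884) = 1/31.788 = 0.03146
[CO3²⁻] = α₂ × DIC = 0.03146 × 2.42 = 0.07613 mmol/kg
Ksp = 10^(−6.27) = 5.370×10^-7
Ω = [Ca²⁺][CO3²⁻]/Ksp = (10.4×10^-3)(7.613×10^-5) / 5.370×10^-7 = 1.47

Ω = 1.47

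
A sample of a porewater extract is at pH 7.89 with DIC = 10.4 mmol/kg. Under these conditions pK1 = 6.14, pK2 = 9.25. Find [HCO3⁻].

α₁ = 1 / (1 + [H⁺]/K1 + K2/[H⁺]) = 1 / (1 + 10^-1.75 + 10^-1.36)
   = 1 / (1 + 0.017783 + 0.043652) = 1/1.0614 = 0.9421
[HCO3⁻] = α₁ × DIC = 0.9421 × 10.4 = 9.80 mmol/kg

[HCO3⁻] = 9.80 mmol/kg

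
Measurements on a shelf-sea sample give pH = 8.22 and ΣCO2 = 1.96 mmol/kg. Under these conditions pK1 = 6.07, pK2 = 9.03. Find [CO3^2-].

[CO3²⁻] = 0.261 mmol/kg

α₂ = 1 / (1 + [H⁺]/K2 + [H⁺]²/(K1K2)) = 1 / (1 + 10^+0.81 + 10^-1.34)
   = 1 / (1 + 6.4565 + 0.045709) = 1/7.5023 = 0.1333
[CO3²⁻] = α₂ × DIC = 0.1333 × 1.96 = 0.261 mmol/kg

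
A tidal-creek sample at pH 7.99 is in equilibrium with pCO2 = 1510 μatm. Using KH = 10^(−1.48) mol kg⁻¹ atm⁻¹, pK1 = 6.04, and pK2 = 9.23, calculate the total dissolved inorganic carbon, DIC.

DIC = 4.76 mmol/kg

[CO2*] = KH · pCO2 = 10^(−1.48) × 1510×10^-6 = 5.000×10^-5 mol/kg
α₀ = 1/(1 + K1/[H⁺] + K1K2/[H⁺]²) = 1/(1 + 10^+1.95 + 10^+0.71) = 0.01050
DIC = [CO2*]/α₀ = 5.000×10^-5 / 0.01050 = 4.76 mmol/kg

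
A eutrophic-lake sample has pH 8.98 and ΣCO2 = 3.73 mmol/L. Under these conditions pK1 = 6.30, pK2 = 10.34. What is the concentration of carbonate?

α₂ = 1 / (1 + [H⁺]/K2 + [H⁺]²/(K1K2)) = 1 / (1 + 10^+1.36 + 10^-1.32)
   = 1 / (1 + 22.909 + 0.047863) = 1/23.957 = 0.04174
[CO3²⁻] = α₂ × DIC = 0.04174 × 3.73 = 0.156 mmol/L

[CO3²⁻] = 0.156 mmol/L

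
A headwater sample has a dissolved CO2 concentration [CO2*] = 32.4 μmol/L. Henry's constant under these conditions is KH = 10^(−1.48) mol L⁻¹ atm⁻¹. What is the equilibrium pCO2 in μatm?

pCO2 = 978 μatm

KH = 10^(−1.48) = 3.311×10^-2 mol L⁻¹ atm⁻¹
pCO2 = [CO2*]/KH = 32.4×10^-6 / 3.311×10^-2 = 9.78×10^-4 atm = 978 μatm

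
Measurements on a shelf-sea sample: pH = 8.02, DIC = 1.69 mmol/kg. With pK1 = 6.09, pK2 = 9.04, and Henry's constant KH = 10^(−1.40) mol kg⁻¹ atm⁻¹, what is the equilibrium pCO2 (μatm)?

α₀ = 1 / (1 + K1/[H⁺] + K1K2/[H⁺]²) = 1 / (1 + 10^+1.93 + 10^+0.91)
   = 1 / (1 + 85.114 + 8.1283) = 1/94.242 = 0.01061
[CO2*] = α₀ × DIC = 0.01061 × 1.69 = 0.01793 mmol/kg = 17.93 μmol/kg
pCO2 = [CO2*]/KH = 1.793×10^-5 / 3.981×10^-2 = 450 μatm

pCO2 = 450 μatm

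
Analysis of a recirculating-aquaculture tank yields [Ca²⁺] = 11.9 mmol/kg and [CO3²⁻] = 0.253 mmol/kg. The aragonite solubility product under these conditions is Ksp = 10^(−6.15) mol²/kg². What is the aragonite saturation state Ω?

Ω = 4.25

Ksp = 10^(−6.15) = 7.079×10^-7
Ω = [Ca²⁺][CO3²⁻]/Ksp = (11.9×10^-3)(0.253×10^-3) / 7.079×10^-7 = 4.25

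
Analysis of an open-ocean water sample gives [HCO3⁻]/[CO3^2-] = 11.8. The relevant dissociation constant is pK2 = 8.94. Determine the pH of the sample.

From K2 = [H⁺][CO3^2-]/[HCO3⁻]:  pH = pK2 − log₁₀([HCO3⁻]/[CO3^2-])
log₁₀(11.8) = +1.072
pH = 8.94 − (+1.072) = 7.87

pH = 7.87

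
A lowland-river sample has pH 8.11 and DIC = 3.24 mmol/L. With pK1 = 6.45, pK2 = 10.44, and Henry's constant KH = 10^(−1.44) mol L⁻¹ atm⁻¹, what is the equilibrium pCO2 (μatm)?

α₀ = 1 / (1 + K1/[H⁺] + K1K2/[H⁺]²) = 1 / (1 + 10^+1.66 + 10^-0.67)
   = 1 / (1 + 45.709 + 0.21380) = 1/46.923 = 0.02131
[CO2*] = α₀ × DIC = 0.02131 × 3.24 = 0.06905 mmol/L
pCO2 = [CO2*]/KH = 6.905×10^-5 / 3.631×10^-2 = 1900 μatm

pCO2 = 1900 μatm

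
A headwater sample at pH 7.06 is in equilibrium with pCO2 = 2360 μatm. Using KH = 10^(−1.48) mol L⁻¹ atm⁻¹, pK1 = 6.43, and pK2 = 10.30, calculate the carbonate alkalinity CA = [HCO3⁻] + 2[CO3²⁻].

CA = 0.334 mmol/L

[CO2*] = KH · pCO2 = 10^(−1.48) × 2360×10^-6 = 7.815×10^-5 mol/L
α₀ = 1/(1 + K1/[H⁺] + K1K2/[H⁺]²) = 1/(1 + 10^+0.63 + 10^-2.61) = 0.1898
DIC = [CO2*]/α₀ = 7.815×10^-5 / 0.1898 = 0.4117 mmol/L
CA = (α₁ + 2α₂)·DIC = (0.8097 + 2×0.0004659) × 0.4117 = 0.334 mmol/L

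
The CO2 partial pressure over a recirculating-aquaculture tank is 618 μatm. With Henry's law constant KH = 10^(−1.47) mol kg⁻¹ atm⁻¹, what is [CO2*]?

KH = 10^(−1.47) = 3.388×10^-2 mol kg⁻¹ atm⁻¹
[CO2*] = KH · pCO2 = 3.388×10^-2 × 618×10^-6 atm = 2.09×10^-5 mol/kg

[CO2*] = 20.9 μmol/kg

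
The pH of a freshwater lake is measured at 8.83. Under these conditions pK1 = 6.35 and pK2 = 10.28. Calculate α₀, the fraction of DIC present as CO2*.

α₀ = 1 / (1 + K1/[H⁺] + K1K2/[H⁺]²) = 1 / (1 + 10^+2.48 + 10^+1.03)
   = 1 / (1 + 302.00 + 10.715) = 1/313.71 = 0.003188

α₀ = 0.00319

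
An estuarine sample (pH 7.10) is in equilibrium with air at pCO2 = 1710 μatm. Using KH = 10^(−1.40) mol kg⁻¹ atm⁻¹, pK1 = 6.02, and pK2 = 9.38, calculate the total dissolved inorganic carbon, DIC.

DIC = 0.891 mmol/kg

[CO2*] = KH · pCO2 = 10^(−1.40) × 1710×10^-6 = 6.808×10^-5 mol/kg
α₀ = 1/(1 + K1/[H⁺] + K1K2/[H⁺]²) = 1/(1 + 10^+1.08 + 10^-1.20) = 0.07642
DIC = [CO2*]/α₀ = 6.808×10^-5 / 0.07642 = 0.891 mmol/kg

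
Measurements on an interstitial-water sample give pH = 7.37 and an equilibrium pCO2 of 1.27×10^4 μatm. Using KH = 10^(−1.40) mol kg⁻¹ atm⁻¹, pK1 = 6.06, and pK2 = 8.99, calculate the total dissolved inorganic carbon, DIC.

DIC = 11.1 mmol/kg

[CO2*] = KH · pCO2 = 10^(−1.40) × 1.27×10^4×10^-6 = 5.056×10^-4 mol/kg
α₀ = 1/(1 + K1/[H⁺] + K1K2/[H⁺]²) = 1/(1 + 10^+1.31 + 10^-0.31) = 0.04565
DIC = [CO2*]/α₀ = 5.056×10^-4 / 0.04565 = 11.1 mmol/kg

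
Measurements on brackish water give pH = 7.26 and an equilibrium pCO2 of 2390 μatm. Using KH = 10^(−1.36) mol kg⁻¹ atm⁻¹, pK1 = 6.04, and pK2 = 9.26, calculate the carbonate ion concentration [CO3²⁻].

[CO2*] = KH · pCO2 = 10^(−1.36) × 2390×10^-6 = 1.043×10^-4 mol/kg
α₀ = 1/(1 + K1/[H⁺] + K1K2/[H⁺]²) = 1/(1 + 10^+1.22 + 10^-0.78) = 0.05630
DIC = [CO2*]/α₀ = 1.043×10^-4 / 0.05630 = 1.853 mmol/kg
[CO3²⁻] = α₂·DIC; α₂ = 0.009344, so [CO3²⁻] = 0.009344 × 1.853 = 0.0173 mmol/kg = 17.3 μmol/kg

[CO3²⁻] = 17.3 μmol/kg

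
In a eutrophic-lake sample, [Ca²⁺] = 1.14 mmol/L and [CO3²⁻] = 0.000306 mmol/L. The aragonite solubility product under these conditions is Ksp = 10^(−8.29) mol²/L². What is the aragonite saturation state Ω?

Ksp = 10^(−8.29) = 5.129×10^-9
Ω = [Ca²⁺][CO3²⁻]/Ksp = (1.14×10^-3)(0.000306×10^-3) / 5.129×10^-9 = 0.0680

Ω = 0.0680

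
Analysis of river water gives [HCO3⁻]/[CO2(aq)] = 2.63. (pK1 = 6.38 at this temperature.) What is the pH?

pH = 6.80

From K1 = [H⁺][HCO3⁻]/[CO2(aq)]:  pH = pK1 + log₁₀([HCO3⁻]/[CO2(aq)])
log₁₀(2.63) = +0.420
pH = 6.38 + (+0.420) = 6.80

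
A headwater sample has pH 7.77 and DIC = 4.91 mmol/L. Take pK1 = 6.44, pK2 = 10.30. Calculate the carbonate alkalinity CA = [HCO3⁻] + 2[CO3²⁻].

CA = 4.71 mmol/L

CA = [HCO3⁻] + 2[CO3²⁻] = (α₁ + 2α₂)·DIC
At pH 7.77: [H⁺]/K1 = 10^-1.33 = 0.046774, K2/[H⁺] = 10^-2.53 = 0.0029512
α₁ = 1/(1 + 0.046774 + 0.0029512) = 1/1.0497 = 0.9526; α₂ = α₁·K2/[H⁺] = 0.002811
α₁ + 2α₂ = 0.9583
CA = 0.9583 × 4.91 = 4.71 mmol/L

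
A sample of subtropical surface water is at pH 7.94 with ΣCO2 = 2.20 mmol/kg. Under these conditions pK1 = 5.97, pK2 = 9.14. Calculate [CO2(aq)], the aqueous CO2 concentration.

[CO2*] = 0.0220 mmol/kg

α₀ = 1 / (1 + K1/[H⁺] + K1K2/[H⁺]²) = 1 / (1 + 10^+1.97 + 10^+0.77)
   = 1 / (1 + 93.325 + 5.8884) = 1/100.21 = 0.009979
[CO2*] = α₀ × DIC = 0.009979 × 2.20 = 0.0220 mmol/kg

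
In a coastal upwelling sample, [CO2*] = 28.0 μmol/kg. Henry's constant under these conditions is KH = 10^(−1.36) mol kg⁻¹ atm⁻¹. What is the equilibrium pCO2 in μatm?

KH = 10^(−1.36) = 4.365×10^-2 mol kg⁻¹ atm⁻¹
pCO2 = [CO2*]/KH = 28.0×10^-6 / 4.365×10^-2 = 6.41×10^-4 atm = 641 μatm

pCO2 = 641 μatm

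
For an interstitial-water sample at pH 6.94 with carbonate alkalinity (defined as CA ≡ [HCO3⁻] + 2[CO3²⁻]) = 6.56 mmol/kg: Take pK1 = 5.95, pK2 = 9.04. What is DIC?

DIC = 7.17 mmol/kg

CA = [HCO3⁻] + 2[CO3²⁻] = (α₁ + 2α₂)·DIC
At pH 6.94: [H⁺]/K1 = 10^-0.99 = 0.10233, K2/[H⁺] = 10^-2.10 = 0.0079433
α₁ = 1/(1 + 0.10233 + 0.0079433) = 1/1.1103 = 0.9007; α₂ = α₁·K2/[H⁺] = 0.007154
α₁ + 2α₂ = 0.9150
DIC = CA / (α₁ + 2α₂) = 6.56 / 0.9150 = 7.17 mmol/kg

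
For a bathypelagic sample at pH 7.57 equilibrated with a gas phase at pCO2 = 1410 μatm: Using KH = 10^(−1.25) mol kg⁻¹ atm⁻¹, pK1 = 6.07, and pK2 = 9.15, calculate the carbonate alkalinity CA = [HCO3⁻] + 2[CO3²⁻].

CA = 2.64 mmol/kg

[CO2*] = KH · pCO2 = 10^(−1.25) × 1410×10^-6 = 7.929×10^-5 mol/kg
α₀ = 1/(1 + K1/[H⁺] + K1K2/[H⁺]²) = 1/(1 + 10^+1.50 + 10^-0.08) = 0.02989
DIC = [CO2*]/α₀ = 7.929×10^-5 / 0.02989 = 2.653 mmol/kg
CA = (α₁ + 2α₂)·DIC = (0.9452 + 2×0.02486) × 2.653 = 2.64 mmol/kg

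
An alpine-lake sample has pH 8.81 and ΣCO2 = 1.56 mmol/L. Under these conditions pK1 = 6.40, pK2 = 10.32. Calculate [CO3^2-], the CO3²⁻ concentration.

[CO3²⁻] = 0.0466 mmol/L

α₂ = 1 / (1 + [H⁺]/K2 + [H⁺]²/(K1K2)) = 1 / (1 + 10^+1.51 + 10^-0.90)
   = 1 / (1 + 32.359 + 0.12589) = 1/33.485 = 0.02986
[CO3²⁻] = α₂ × DIC = 0.02986 × 1.56 = 0.0466 mmol/L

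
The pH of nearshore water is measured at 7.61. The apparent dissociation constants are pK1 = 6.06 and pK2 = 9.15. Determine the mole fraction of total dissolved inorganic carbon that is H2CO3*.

α₀ = 0.0267

α₀ = 1 / (1 + K1/[H⁺] + K1K2/[H⁺]²) = 1 / (1 + 10^+1.55 + 10^+0.01)
   = 1 / (1 + 35.481 + 1.0233) = 1/37.505 = 0.02666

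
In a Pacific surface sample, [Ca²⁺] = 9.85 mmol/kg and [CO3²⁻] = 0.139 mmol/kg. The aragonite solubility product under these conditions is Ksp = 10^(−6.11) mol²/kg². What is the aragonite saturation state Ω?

Ω = 1.76

Ksp = 10^(−6.11) = 7.762×10^-7
Ω = [Ca²⁺][CO3²⁻]/Ksp = (9.85×10^-3)(0.139×10^-3) / 7.762×10^-7 = 1.76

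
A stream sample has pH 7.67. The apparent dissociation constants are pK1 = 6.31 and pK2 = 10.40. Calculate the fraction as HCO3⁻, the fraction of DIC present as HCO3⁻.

α₁ = 0.956

α₁ = 1 / (1 + [H⁺]/K1 + K2/[H⁺]) = 1 / (1 + 10^-1.36 + 10^-2.73)
   = 1 / (1 + 0.043652 + 0.0018621) = 1/1.0455 = 0.9565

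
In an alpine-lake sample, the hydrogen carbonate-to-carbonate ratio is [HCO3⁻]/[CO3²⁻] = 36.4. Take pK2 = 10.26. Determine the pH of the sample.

pH = 8.70

From K2 = [H⁺][CO3²⁻]/[HCO3⁻]:  pH = pK2 − log₁₀([HCO3⁻]/[CO3²⁻])
log₁₀(36.4) = +1.561
pH = 10.26 − (+1.561) = 8.70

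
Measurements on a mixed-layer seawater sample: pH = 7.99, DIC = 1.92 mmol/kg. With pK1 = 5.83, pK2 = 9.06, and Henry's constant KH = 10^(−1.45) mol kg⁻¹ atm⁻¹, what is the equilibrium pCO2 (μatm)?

α₀ = 1 / (1 + K1/[H⁺] + K1K2/[H⁺]²) = 1 / (1 + 10^+2.16 + 10^+1.09)
   = 1 / (1 + 144.54 + 12.303) = 1/157.85 = 0.006335
[CO2*] = α₀ × DIC = 0.006335 × 1.92 = 0.01216 mmol/kg = 12.16 μmol/kg
pCO2 = [CO2*]/KH = 1.216×10^-5 / 3.548×10^-2 = 343 μatm

pCO2 = 343 μatm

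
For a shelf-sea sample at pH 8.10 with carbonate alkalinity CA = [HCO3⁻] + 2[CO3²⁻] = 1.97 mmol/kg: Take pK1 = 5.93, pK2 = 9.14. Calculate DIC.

DIC = 1.83 mmol/kg

CA = [HCO3⁻] + 2[CO3²⁻] = (α₁ + 2α₂)·DIC
At pH 8.10: [H⁺]/K1 = 10^-2.17 = 0.0067608, K2/[H⁺] = 10^-1.04 = 0.091201
α₁ = 1/(1 + 0.0067608 + 0.091201) = 1/1.0980 = 0.9108; α₂ = α₁·K2/[H⁺] = 0.08306
α₁ + 2α₂ = 1.0769
DIC = CA / (α₁ + 2α₂) = 1.97 / 1.0769 = 1.83 mmol/kg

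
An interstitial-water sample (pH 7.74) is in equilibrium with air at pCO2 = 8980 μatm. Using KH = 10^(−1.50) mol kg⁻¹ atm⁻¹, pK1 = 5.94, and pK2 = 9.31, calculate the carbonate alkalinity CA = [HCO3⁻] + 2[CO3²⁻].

[CO2*] = KH · pCO2 = 10^(−1.50) × 8980×10^-6 = 2.840×10^-4 mol/kg
α₀ = 1/(1 + K1/[H⁺] + K1K2/[H⁺]²) = 1/(1 + 10^+1.80 + 10^+0.23) = 0.01520
DIC = [CO2*]/α₀ = 2.840×10^-4 / 0.01520 = 18.68 mmol/kg
CA = (α₁ + 2α₂)·DIC = (0.9590 + 2×0.02581) × 18.68 = 18.9 mmol/kg

CA = 18.9 mmol/kg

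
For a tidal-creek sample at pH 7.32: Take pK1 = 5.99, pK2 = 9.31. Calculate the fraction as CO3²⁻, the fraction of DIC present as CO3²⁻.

α₂ = 0.00968

α₂ = 1 / (1 + [H⁺]/K2 + [H⁺]²/(K1K2)) = 1 / (1 + 10^+1.99 + 10^+0.66)
   = 1 / (1 + 97.724 + 4.5709) = 1/103.29 = 0.009681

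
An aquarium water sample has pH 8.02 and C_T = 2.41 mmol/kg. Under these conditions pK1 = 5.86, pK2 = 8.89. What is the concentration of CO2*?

[CO2*] = 14.6 μmol/kg

α₀ = 1 / (1 + K1/[H⁺] + K1K2/[H⁺]²) = 1 / (1 + 10^+2.16 + 10^+1.29)
   = 1 / (1 + 144.54 + 19.498) = 1/165.04 = 0.006059
[CO2*] = α₀ × DIC = 0.006059 × 2.41 = 0.0146 mmol/kg = 14.6 μmol/kg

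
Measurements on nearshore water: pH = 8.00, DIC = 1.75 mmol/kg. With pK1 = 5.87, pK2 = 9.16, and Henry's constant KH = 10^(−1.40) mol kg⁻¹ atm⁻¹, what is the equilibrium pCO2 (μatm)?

pCO2 = 303 μatm

α₀ = 1 / (1 + K1/[H⁺] + K1K2/[H⁺]²) = 1 / (1 + 10^+2.13 + 10^+0.97)
   = 1 / (1 + 134.90 + 9.3325) = 1/145.23 = 0.006886
[CO2*] = α₀ × DIC = 0.006886 × 1.75 = 0.01205 mmol/kg = 12.05 μmol/kg
pCO2 = [CO2*]/KH = 1.205×10^-5 / 3.981×10^-2 = 303 μatm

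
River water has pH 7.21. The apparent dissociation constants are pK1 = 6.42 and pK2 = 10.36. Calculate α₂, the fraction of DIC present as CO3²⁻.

α₂ = 1 / (1 + [H⁺]/K2 + [H⁺]²/(K1K2)) = 1 / (1 + 10^+3.15 + 10^+2.36)
   = 1 / (1 + 1412.5 + 229.09) = 1/1642.6 = 0.0006088

α₂ = 0.000609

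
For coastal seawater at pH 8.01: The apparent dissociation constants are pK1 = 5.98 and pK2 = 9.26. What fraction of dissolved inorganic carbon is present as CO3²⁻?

α₂ = 1 / (1 + [H⁺]/K2 + [H⁺]²/(K1K2)) = 1 / (1 + 10^+1.25 + 10^-0.78)
   = 1 / (1 + 17.783 + 0.16596) = 1/18.949 = 0.05277

α₂ = 0.0528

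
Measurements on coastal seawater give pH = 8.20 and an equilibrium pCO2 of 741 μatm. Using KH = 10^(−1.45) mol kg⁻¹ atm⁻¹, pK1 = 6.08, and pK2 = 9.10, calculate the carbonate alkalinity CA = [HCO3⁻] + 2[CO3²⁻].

[CO2*] = KH · pCO2 = 10^(−1.45) × 741×10^-6 = 2.629×10^-5 mol/kg
α₀ = 1/(1 + K1/[H⁺] + K1K2/[H⁺]²) = 1/(1 + 10^+2.12 + 10^+1.22) = 0.006692
DIC = [CO2*]/α₀ = 2.629×10^-5 / 0.006692 = 3.929 mmol/kg
CA = (α₁ + 2α₂)·DIC = (0.8822 + 2×0.1111) × 3.929 = 4.34 mmol/kg

CA = 4.34 mmol/kg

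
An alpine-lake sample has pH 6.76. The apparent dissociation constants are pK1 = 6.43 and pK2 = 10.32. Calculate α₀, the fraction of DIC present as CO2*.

α₀ = 0.319

α₀ = 1 / (1 + K1/[H⁺] + K1K2/[H⁺]²) = 1 / (1 + 10^+0.33 + 10^-3.23)
   = 1 / (1 + 2.1380 + 0.00058884) = 1/3.1386 = 0.3186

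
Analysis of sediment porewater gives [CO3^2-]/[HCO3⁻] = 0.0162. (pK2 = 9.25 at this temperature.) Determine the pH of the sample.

From K2 = [H⁺][CO3^2-]/[HCO3⁻]:  pH = pK2 + log₁₀([CO3^2-]/[HCO3⁻])
log₁₀(0.0162) = -1.790
pH = 9.25 + (-1.790) = 7.46

pH = 7.46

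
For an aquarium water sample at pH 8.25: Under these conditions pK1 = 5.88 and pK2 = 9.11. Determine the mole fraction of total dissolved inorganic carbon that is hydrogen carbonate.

α₁ = 0.875

α₁ = 1 / (1 + [H⁺]/K1 + K2/[H⁺]) = 1 / (1 + 10^-2.37 + 10^-0.86)
   = 1 / (1 + 0.0042658 + 0.13804) = 1/1.1423 = 0.8754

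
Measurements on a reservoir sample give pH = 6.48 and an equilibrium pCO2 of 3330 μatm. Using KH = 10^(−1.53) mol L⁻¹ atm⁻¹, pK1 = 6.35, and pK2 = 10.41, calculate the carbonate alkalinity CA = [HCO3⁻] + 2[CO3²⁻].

CA = 0.133 mmol/L

[CO2*] = KH · pCO2 = 10^(−1.53) × 3330×10^-6 = 9.828×10^-5 mol/L
α₀ = 1/(1 + K1/[H⁺] + K1K2/[H⁺]²) = 1/(1 + 10^+0.13 + 10^-3.80) = 0.4257
DIC = [CO2*]/α₀ = 9.828×10^-5 / 0.4257 = 0.2309 mmol/L
CA = (α₁ + 2α₂)·DIC = (0.5742 + 2×6.747×10^-5) × 0.2309 = 0.133 mmol/L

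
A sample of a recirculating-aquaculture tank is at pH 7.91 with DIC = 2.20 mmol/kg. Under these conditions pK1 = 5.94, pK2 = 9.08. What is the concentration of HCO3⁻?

[HCO3⁻] = 2.04 mmol/kg

α₁ = 1 / (1 + [H⁺]/K1 + K2/[H⁺]) = 1 / (1 + 10^-1.97 + 10^-1.17)
   = 1 / (1 + 0.010715 + 0.067608) = 1/1.0783 = 0.9274
[HCO3⁻] = α₁ × DIC = 0.9274 × 2.20 = 2.04 mmol/kg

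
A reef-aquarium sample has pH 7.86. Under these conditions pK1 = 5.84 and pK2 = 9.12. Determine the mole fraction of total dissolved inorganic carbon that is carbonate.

α₂ = 0.0516

α₂ = 1 / (1 + [H⁺]/K2 + [H⁺]²/(K1K2)) = 1 / (1 + 10^+1.26 + 10^-0.76)
   = 1 / (1 + 18.197 + 0.17378) = 1/19.371 = 0.05162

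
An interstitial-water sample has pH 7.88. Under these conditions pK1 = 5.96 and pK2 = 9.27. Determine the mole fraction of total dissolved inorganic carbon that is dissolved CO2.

α₀ = 0.0114

α₀ = 1 / (1 + K1/[H⁺] + K1K2/[H⁺]²) = 1 / (1 + 10^+1.92 + 10^+0.53)
   = 1 / (1 + 83.176 + 3.3884) = 1/87.565 = 0.01142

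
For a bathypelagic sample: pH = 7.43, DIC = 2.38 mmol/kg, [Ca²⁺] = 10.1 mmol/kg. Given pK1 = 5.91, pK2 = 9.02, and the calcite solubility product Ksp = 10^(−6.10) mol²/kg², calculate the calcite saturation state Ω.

Ω = 0.737

α₂ = 1 / (1 + [H⁺]/K2 + [H⁺]²/(K1K2)) = 1 / (1 + 10^+1.59 + 10^+0.07)
   = 1 / (1 + 38.905 + 1.1749) = 1/41.079 = 0.02434
[CO3²⁻] = α₂ × DIC = 0.02434 × 2.38 = 0.05794 mmol/kg
Ksp = 10^(−6.10) = 7.943×10^-7
Ω = [Ca²⁺][CO3²⁻]/Ksp = (10.1×10^-3)(5.794×10^-5) / 7.943×10^-7 = 0.737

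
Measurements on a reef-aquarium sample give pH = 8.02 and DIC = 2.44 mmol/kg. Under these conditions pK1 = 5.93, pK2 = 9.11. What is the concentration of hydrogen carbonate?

α₁ = 1 / (1 + [H⁺]/K1 + K2/[H⁺]) = 1 / (1 + 10^-2.09 + 10^-1.09)
   = 1 / (1 + 0.0081283 + 0.081283) = 1/1.0894 = 0.9179
[HCO3⁻] = α₁ × DIC = 0.9179 × 2.44 = 2.24 mmol/kg

[HCO3⁻] = 2.24 mmol/kg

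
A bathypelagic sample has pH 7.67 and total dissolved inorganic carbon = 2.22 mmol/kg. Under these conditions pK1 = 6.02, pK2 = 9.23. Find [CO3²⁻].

[CO3²⁻] = 0.0582 mmol/kg

α₂ = 1 / (1 + [H⁺]/K2 + [H⁺]²/(K1K2)) = 1 / (1 + 10^+1.56 + 10^-0.09)
   = 1 / (1 + 36.308 + 0.81283) = 1/38.121 = 0.02623
[CO3²⁻] = α₂ × DIC = 0.02623 × 2.22 = 0.0582 mmol/kg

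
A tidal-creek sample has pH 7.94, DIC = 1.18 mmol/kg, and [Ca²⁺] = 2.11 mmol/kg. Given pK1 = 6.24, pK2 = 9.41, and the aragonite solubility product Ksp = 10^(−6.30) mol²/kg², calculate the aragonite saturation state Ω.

α₂ = 1 / (1 + [H⁺]/K2 + [H⁺]²/(K1K2)) = 1 / (1 + 10^+1.47 + 10^-0.23)
   = 1 / (1 + 29.512 + 0.58884) = 1/31.101 = 0.03215
[CO3²⁻] = α₂ × DIC = 0.03215 × 1.18 = 0.03794 mmol/kg
Ksp = 10^(−6.30) = 5.012×10^-7
Ω = [Ca²⁺][CO3²⁻]/Ksp = (2.11×10^-3)(3.794×10^-5) / 5.012×10^-7 = 0.160

Ω = 0.160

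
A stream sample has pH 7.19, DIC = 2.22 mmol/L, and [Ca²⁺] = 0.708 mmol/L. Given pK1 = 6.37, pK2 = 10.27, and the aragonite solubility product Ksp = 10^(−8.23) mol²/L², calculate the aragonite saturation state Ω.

α₂ = 1 / (1 + [H⁺]/K2 + [H⁺]²/(K1K2)) = 1 / (1 + 10^+3.08 + 10^+2.26)
   = 1 / (1 + 1202.3 + 181.97) = 1/1385.2 = 0.0007219
[CO3²⁻] = α₂ × DIC = 0.0007219 × 2.22 = 0.001603 mmol/L = 1.603 μmol/L
Ksp = 10^(−8.23) = 5.888×10^-9
Ω = [Ca²⁺][CO3²⁻]/Ksp = (0.708×10^-3)(1.603×10^-6) / 5.888×10^-9 = 0.193

Ω = 0.193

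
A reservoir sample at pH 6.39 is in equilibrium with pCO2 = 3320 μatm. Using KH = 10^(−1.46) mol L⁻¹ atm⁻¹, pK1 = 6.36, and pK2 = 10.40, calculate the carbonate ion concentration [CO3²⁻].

[CO3²⁻] = 0.0121 μmol/L

[CO2*] = KH · pCO2 = 10^(−1.46) × 3320×10^-6 = 1.151×10^-4 mol/L
α₀ = 1/(1 + K1/[H⁺] + K1K2/[H⁺]²) = 1/(1 + 10^+0.03 + 10^-3.98) = 0.4827
DIC = [CO2*]/α₀ = 1.151×10^-4 / 0.4827 = 0.2385 mmol/L
[CO3²⁻] = α₂·DIC; α₂ = 5.055×10^-5, so [CO3²⁻] = 5.055×10^-5 × 0.2385 = 1.21×10^-5 mmol/L = 0.0121 μmol/L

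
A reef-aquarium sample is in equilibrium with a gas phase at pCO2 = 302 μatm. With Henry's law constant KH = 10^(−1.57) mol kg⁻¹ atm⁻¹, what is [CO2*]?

KH = 10^(−1.57) = 2.692×10^-2 mol kg⁻¹ atm⁻¹
[CO2*] = KH · pCO2 = 2.692×10^-2 × 302×10^-6 atm = 8.13×10^-6 mol/kg

[CO2*] = 8.13 μmol/kg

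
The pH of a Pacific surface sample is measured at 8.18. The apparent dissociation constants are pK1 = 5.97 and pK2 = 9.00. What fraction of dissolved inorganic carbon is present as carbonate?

α₂ = 1 / (1 + [H⁺]/K2 + [H⁺]²/(K1K2)) = 1 / (1 + 10^+0.82 + 10^-1.39)
   = 1 / (1 + 6.6069 + 0.040738) = 1/7.6477 = 0.1308

α₂ = 0.131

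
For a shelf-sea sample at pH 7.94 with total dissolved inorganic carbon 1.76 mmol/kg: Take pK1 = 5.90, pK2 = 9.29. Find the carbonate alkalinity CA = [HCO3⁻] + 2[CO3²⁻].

CA = 1.82 mmol/kg

CA = [HCO3⁻] + 2[CO3²⁻] = (α₁ + 2α₂)·DIC
At pH 7.94: [H⁺]/K1 = 10^-2.04 = 0.0091201, K2/[H⁺] = 10^-1.35 = 0.044668
α₁ = 1/(1 + 0.0091201 + 0.044668) = 1/1.0538 = 0.9490; α₂ = α₁·K2/[H⁺] = 0.04239
α₁ + 2α₂ = 1.0337
CA = 1.0337 × 1.76 = 1.82 mmol/kg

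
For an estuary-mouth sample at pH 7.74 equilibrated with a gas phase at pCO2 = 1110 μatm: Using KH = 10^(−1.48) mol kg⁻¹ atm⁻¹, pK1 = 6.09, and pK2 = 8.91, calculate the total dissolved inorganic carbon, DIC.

[CO2*] = KH · pCO2 = 10^(−1.48) × 1110×10^-6 = 3.676×10^-5 mol/kg
α₀ = 1/(1 + K1/[H⁺] + K1K2/[H⁺]²) = 1/(1 + 10^+1.65 + 10^+0.48) = 0.02054
DIC = [CO2*]/α₀ = 3.676×10^-5 / 0.02054 = 1.79 mmol/kg

DIC = 1.79 mmol/kg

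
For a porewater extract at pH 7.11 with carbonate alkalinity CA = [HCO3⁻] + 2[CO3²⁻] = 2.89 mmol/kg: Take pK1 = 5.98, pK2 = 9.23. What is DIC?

DIC = 3.08 mmol/kg

CA = [HCO3⁻] + 2[CO3²⁻] = (α₁ + 2α₂)·DIC
At pH 7.11: [H⁺]/K1 = 10^-1.13 = 0.074131, K2/[H⁺] = 10^-2.12 = 0.0075858
α₁ = 1/(1 + 0.074131 + 0.0075858) = 1/1.0817 = 0.9245; α₂ = α₁·K2/[H⁺] = 0.007013
α₁ + 2α₂ = 0.9385
DIC = CA / (α₁ + 2α₂) = 2.89 / 0.9385 = 3.08 mmol/kg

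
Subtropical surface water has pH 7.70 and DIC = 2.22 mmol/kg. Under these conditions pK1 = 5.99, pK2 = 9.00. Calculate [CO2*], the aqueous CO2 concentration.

[CO2*] = 0.0405 mmol/kg

α₀ = 1 / (1 + K1/[H⁺] + K1K2/[H⁺]²) = 1 / (1 + 10^+1.71 + 10^+0.41)
   = 1 / (1 + 51.286 + 2.5704) = 1/54.857 = 0.01823
[CO2*] = α₀ × DIC = 0.01823 × 2.22 = 0.0405 mmol/kg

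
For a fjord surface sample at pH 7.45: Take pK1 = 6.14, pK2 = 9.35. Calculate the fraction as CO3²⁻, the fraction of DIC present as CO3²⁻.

α₂ = 0.0119

α₂ = 1 / (1 + [H⁺]/K2 + [H⁺]²/(K1K2)) = 1 / (1 + 10^+1.90 + 10^+0.59)
   = 1 / (1 + 79.433 + 3.8905) = 1/84.323 = 0.01186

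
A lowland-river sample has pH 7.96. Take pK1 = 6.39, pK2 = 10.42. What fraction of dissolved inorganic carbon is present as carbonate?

α₂ = 0.00337

α₂ = 1 / (1 + [H⁺]/K2 + [H⁺]²/(K1K2)) = 1 / (1 + 10^+2.46 + 10^+0.89)
   = 1 / (1 + 288.40 + 7.7625) = 1/297.17 = 0.003365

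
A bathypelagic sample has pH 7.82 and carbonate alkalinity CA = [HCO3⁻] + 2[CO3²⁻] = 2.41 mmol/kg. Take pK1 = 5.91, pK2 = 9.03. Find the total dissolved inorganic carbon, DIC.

CA = [HCO3⁻] + 2[CO3²⁻] = (α₁ + 2α₂)·DIC
At pH 7.82: [H⁺]/K1 = 10^-1.91 = 0.012303, K2/[H⁺] = 10^-1.21 = 0.061660
α₁ = 1/(1 + 0.012303 + 0.061660) = 1/1.0740 = 0.9311; α₂ = α₁·K2/[H⁺] = 0.05741
α₁ + 2α₂ = 1.0460
DIC = CA / (α₁ + 2α₂) = 2.41 / 1.0460 = 2.30 mmol/kg

DIC = 2.30 mmol/kg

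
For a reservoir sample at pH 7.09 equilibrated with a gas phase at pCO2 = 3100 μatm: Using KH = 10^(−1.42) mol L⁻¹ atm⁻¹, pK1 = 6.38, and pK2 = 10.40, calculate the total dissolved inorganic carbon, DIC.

[CO2*] = KH · pCO2 = 10^(−1.42) × 3100×10^-6 = 1.179×10^-4 mol/L
α₀ = 1/(1 + K1/[H⁺] + K1K2/[H⁺]²) = 1/(1 + 10^+0.71 + 10^-2.60) = 0.1631
DIC = [CO2*]/α₀ = 1.179×10^-4 / 0.1631 = 0.723 mmol/L

DIC = 0.723 mmol/L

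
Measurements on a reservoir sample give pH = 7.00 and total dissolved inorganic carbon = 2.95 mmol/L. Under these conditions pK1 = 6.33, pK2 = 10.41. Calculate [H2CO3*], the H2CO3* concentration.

α₀ = 1 / (1 + K1/[H⁺] + K1K2/[H⁺]²) = 1 / (1 + 10^+0.67 + 10^-2.74)
   = 1 / (1 + 4.6774 + 0.0018197) = 1/5.6792 = 0.1761
[CO2*] = α₀ × DIC = 0.1761 × 2.95 = 0.519 mmol/L

[CO2*] = 0.519 mmol/L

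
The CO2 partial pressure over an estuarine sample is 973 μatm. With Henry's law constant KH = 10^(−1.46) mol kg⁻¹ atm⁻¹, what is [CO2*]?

[CO2*] = 33.7 μmol/kg

KH = 10^(−1.46) = 3.467×10^-2 mol kg⁻¹ atm⁻¹
[CO2*] = KH · pCO2 = 3.467×10^-2 × 973×10^-6 atm = 3.37×10^-5 mol/kg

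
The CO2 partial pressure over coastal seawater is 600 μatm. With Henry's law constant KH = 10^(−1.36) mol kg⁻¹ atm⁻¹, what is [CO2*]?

[CO2*] = 26.2 μmol/kg

KH = 10^(−1.36) = 4.365×10^-2 mol kg⁻¹ atm⁻¹
[CO2*] = KH · pCO2 = 4.365×10^-2 × 600×10^-6 atm = 2.62×10^-5 mol/kg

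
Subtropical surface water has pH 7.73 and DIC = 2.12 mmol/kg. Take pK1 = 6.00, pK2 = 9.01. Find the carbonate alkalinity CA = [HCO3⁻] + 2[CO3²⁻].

CA = [HCO3⁻] + 2[CO3²⁻] = (α₁ + 2α₂)·DIC
At pH 7.73: [H⁺]/K1 = 10^-1.73 = 0.018621, K2/[H⁺] = 10^-1.28 = 0.052481
α₁ = 1/(1 + 0.018621 + 0.052481) = 1/1.0711 = 0.9336; α₂ = α₁·K2/[H⁺] = 0.04900
α₁ + 2α₂ = 1.0316
CA = 1.0316 × 2.12 = 2.19 mmol/kg

CA = 2.19 mmol/kg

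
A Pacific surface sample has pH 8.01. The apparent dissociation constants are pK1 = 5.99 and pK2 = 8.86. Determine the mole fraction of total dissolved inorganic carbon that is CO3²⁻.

α₂ = 0.123

α₂ = 1 / (1 + [H⁺]/K2 + [H⁺]²/(K1K2)) = 1 / (1 + 10^+0.85 + 10^-1.17)
   = 1 / (1 + 7.0795 + 0.067608) = 1/8.1471 = 0.1227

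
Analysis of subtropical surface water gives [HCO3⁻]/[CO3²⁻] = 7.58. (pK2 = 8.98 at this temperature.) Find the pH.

From K2 = [H⁺][CO3²⁻]/[HCO3⁻]:  pH = pK2 − log₁₀([HCO3⁻]/[CO3²⁻])
log₁₀(7.58) = +0.880
pH = 8.98 − (+0.880) = 8.10

pH = 8.10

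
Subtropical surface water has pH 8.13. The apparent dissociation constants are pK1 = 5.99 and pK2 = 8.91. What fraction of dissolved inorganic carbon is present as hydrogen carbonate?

α₁ = 0.852

α₁ = 1 / (1 + [H⁺]/K1 + K2/[H⁺]) = 1 / (1 + 10^-2.14 + 10^-0.78)
   = 1 / (1 + 0.0072444 + 0.16596) = 1/1.1732 = 0.8524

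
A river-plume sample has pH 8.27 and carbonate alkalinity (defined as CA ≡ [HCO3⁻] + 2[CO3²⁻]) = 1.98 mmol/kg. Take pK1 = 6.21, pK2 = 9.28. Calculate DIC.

DIC = 1.83 mmol/kg

CA = [HCO3⁻] + 2[CO3²⁻] = (α₁ + 2α₂)·DIC
At pH 8.27: [H⁺]/K1 = 10^-2.06 = 0.0087096, K2/[H⁺] = 10^-1.01 = 0.097724
α₁ = 1/(1 + 0.0087096 + 0.097724) = 1/1.1064 = 0.9038; α₂ = α₁·K2/[H⁺] = 0.08832
α₁ + 2α₂ = 1.0805
DIC = CA / (α₁ + 2α₂) = 1.98 / 1.0805 = 1.83 mmol/kg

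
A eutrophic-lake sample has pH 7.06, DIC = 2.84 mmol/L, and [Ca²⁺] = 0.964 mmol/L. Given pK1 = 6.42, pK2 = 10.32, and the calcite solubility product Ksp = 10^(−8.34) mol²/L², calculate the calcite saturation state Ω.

α₂ = 1 / (1 + [H⁺]/K2 + [H⁺]²/(K1K2)) = 1 / (1 + 10^+3.26 + 10^+2.62)
   = 1 / (1 + 1819.7 + 416.87) = 1/2237.6 = 0.0004469
[CO3²⁻] = α₂ × DIC = 0.0004469 × 2.84 = 0.001269 mmol/L = 1.269 μmol/L
Ksp = 10^(−8.34) = 4.571×10^-9
Ω = [Ca²⁺][CO3²⁻]/Ksp = (0.964×10^-3)(1.269×10^-6) / 4.571×10^-9 = 0.268

Ω = 0.268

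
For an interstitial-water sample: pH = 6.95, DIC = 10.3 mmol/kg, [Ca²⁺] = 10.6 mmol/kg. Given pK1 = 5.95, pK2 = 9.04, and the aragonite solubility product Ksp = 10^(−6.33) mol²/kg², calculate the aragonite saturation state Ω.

Ω = 1.71

α₂ = 1 / (1 + [H⁺]/K2 + [H⁺]²/(K1K2)) = 1 / (1 + 10^+2.09 + 10^+1.09)
   = 1 / (1 + 123.03 + 12.303) = 1/136.33 = 0.007335
[CO3²⁻] = α₂ × DIC = 0.007335 × 10.3 = 0.07555 mmol/kg
Ksp = 10^(−6.33) = 4.677×10^-7
Ω = [Ca²⁺][CO3²⁻]/Ksp = (10.6×10^-3)(7.555×10^-5) / 4.677×10^-7 = 1.71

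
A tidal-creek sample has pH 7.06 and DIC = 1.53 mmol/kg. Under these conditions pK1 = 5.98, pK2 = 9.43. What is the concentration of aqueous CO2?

[CO2*] = 0.117 mmol/kg

α₀ = 1 / (1 + K1/[H⁺] + K1K2/[H⁺]²) = 1 / (1 + 10^+1.08 + 10^-1.29)
   = 1 / (1 + 12.023 + 0.051286) = 1/13.074 = 0.07649
[CO2*] = α₀ × DIC = 0.07649 × 1.53 = 0.117 mmol/kg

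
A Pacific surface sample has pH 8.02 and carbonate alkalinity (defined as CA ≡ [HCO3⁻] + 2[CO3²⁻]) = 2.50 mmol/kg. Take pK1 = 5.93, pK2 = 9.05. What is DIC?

DIC = 2.32 mmol/kg

CA = [HCO3⁻] + 2[CO3²⁻] = (α₁ + 2α₂)·DIC
At pH 8.02: [H⁺]/K1 = 10^-2.09 = 0.0081283, K2/[H⁺] = 10^-1.03 = 0.093325
α₁ = 1/(1 + 0.0081283 + 0.093325) = 1/1.1015 = 0.9079; α₂ = α₁·K2/[H⁺] = 0.08473
α₁ + 2α₂ = 1.0773
DIC = CA / (α₁ + 2α₂) = 2.50 / 1.0773 = 2.32 mmol/kg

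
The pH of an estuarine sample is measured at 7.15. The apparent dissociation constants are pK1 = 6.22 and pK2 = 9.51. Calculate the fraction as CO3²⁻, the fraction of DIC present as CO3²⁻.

α₂ = 1 / (1 + [H⁺]/K2 + [H⁺]²/(K1K2)) = 1 / (1 + 10^+2.36 + 10^+1.43)
   = 1 / (1 + 229.09 + 26.915) = 1/257.00 = 0.003891

α₂ = 0.00389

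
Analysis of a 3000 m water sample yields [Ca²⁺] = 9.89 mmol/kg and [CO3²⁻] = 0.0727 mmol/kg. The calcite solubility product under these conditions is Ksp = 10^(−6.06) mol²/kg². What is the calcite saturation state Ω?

Ω = 0.826

Ksp = 10^(−6.06) = 8.710×10^-7
Ω = [Ca²⁺][CO3²⁻]/Ksp = (9.89×10^-3)(0.0727×10^-3) / 8.710×10^-7 = 0.826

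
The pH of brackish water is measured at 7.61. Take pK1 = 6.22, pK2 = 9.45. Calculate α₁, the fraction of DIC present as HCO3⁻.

α₁ = 0.948

α₁ = 1 / (1 + [H⁺]/K1 + K2/[H⁺]) = 1 / (1 + 10^-1.39 + 10^-1.84)
   = 1 / (1 + 0.040738 + 0.014454) = 1/1.0552 = 0.9477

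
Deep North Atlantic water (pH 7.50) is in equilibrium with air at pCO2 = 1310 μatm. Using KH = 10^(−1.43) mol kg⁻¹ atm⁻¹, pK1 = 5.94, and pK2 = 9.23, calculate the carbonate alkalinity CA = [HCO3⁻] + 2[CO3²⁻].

CA = 1.83 mmol/kg

[CO2*] = KH · pCO2 = 10^(−1.43) × 1310×10^-6 = 4.867×10^-5 mol/kg
α₀ = 1/(1 + K1/[H⁺] + K1K2/[H⁺]²) = 1/(1 + 10^+1.56 + 10^-0.17) = 0.02633
DIC = [CO2*]/α₀ = 4.867×10^-5 / 0.02633 = 1.849 mmol/kg
CA = (α₁ + 2α₂)·DIC = (0.9559 + 2×0.01780) × 1.849 = 1.83 mmol/kg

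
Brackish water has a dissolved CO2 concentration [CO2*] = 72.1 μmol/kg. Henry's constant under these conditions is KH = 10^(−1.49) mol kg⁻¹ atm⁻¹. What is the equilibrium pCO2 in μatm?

pCO2 = 2230 μatm

KH = 10^(−1.49) = 3.236×10^-2 mol kg⁻¹ atm⁻¹
pCO2 = [CO2*]/KH = 72.1×10^-6 / 3.236×10^-2 = 2.23×10^-3 atm = 2230 μatm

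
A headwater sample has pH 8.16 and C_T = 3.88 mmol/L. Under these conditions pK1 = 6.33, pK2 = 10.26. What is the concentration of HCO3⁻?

[HCO3⁻] = 3.79 mmol/L

α₁ = 1 / (1 + [H⁺]/K1 + K2/[H⁺]) = 1 / (1 + 10^-1.83 + 10^-2.10)
   = 1 / (1 + 0.014791 + 0.0079433) = 1/1.0227 = 0.9778
[HCO3⁻] = α₁ × DIC = 0.9778 × 3.88 = 3.79 mmol/L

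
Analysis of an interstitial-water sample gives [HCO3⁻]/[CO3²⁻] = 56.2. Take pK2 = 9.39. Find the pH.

pH = 7.64

From K2 = [H⁺][CO3²⁻]/[HCO3⁻]:  pH = pK2 − log₁₀([HCO3⁻]/[CO3²⁻])
log₁₀(56.2) = +1.750
pH = 9.39 − (+1.750) = 7.64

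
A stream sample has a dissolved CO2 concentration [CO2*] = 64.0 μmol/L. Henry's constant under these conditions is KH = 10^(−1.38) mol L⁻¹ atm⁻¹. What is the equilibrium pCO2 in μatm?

KH = 10^(−1.38) = 4.169×10^-2 mol L⁻¹ atm⁻¹
pCO2 = [CO2*]/KH = 64.0×10^-6 / 4.169×10^-2 = 1.54×10^-3 atm = 1540 μatm

pCO2 = 1540 μatm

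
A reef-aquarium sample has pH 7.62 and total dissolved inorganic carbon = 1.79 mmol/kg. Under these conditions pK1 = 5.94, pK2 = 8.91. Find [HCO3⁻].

[HCO3⁻] = 1.67 mmol/kg

α₁ = 1 / (1 + [H⁺]/K1 + K2/[H⁺]) = 1 / (1 + 10^-1.68 + 10^-1.29)
   = 1 / (1 + 0.020893 + 0.051286) = 1/1.0722 = 0.9327
[HCO3⁻] = α₁ × DIC = 0.9327 × 1.79 = 1.67 mmol/kg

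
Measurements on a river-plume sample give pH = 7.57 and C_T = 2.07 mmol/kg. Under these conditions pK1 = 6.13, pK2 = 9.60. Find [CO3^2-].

[CO3²⁻] = 18.5 μmol/kg

α₂ = 1 / (1 + [H⁺]/K2 + [H⁺]²/(K1K2)) = 1 / (1 + 10^+2.03 + 10^+0.59)
   = 1 / (1 + 107.15 + 3.8905) = 1/112.04 = 0.008925
[CO3²⁻] = α₂ × DIC = 0.008925 × 2.07 = 0.0185 mmol/kg = 18.5 μmol/kg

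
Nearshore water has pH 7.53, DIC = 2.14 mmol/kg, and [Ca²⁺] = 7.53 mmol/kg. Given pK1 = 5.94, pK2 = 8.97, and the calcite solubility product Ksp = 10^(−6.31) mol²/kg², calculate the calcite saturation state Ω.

Ω = 1.12

α₂ = 1 / (1 + [H⁺]/K2 + [H⁺]²/(K1K2)) = 1 / (1 + 10^+1.44 + 10^-0.15)
   = 1 / (1 + 27.542 + 0.70795) = 1/29.250 = 0.03419
[CO3²⁻] = α₂ × DIC = 0.03419 × 2.14 = 0.07316 mmol/kg
Ksp = 10^(−6.31) = 4.898×10^-7
Ω = [Ca²⁺][CO3²⁻]/Ksp = (7.53×10^-3)(7.316×10^-5) / 4.898×10^-7 = 1.12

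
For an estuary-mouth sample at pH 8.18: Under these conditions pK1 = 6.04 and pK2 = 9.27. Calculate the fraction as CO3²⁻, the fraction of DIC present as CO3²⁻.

α₂ = 0.0747

α₂ = 1 / (1 + [H⁺]/K2 + [H⁺]²/(K1K2)) = 1 / (1 + 10^+1.09 + 10^-1.05)
   = 1 / (1 + 12.303 + 0.089125) = 1/13.392 = 0.07467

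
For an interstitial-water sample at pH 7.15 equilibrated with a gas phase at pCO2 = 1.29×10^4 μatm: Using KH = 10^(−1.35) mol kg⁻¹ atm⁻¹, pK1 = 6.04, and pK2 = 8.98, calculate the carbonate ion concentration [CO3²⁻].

[CO2*] = KH · pCO2 = 10^(−1.35) × 1.29×10^4×10^-6 = 5.762×10^-4 mol/kg
α₀ = 1/(1 + K1/[H⁺] + K1K2/[H⁺]²) = 1/(1 + 10^+1.11 + 10^-0.72) = 0.07106
DIC = [CO2*]/α₀ = 5.762×10^-4 / 0.07106 = 8.109 mmol/kg
[CO3²⁻] = α₂·DIC; α₂ = 0.01354, so [CO3²⁻] = 0.01354 × 8.109 = 0.110 mmol/kg

[CO3²⁻] = 0.110 mmol/kg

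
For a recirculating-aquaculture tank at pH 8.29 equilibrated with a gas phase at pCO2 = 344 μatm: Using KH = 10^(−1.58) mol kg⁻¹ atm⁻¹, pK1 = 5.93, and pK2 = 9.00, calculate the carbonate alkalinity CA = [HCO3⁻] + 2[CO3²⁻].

CA = 2.88 mmol/kg

[CO2*] = KH · pCO2 = 10^(−1.58) × 344×10^-6 = 9.048×10^-6 mol/kg
α₀ = 1/(1 + K1/[H⁺] + K1K2/[H⁺]²) = 1/(1 + 10^+2.36 + 10^+1.65) = 0.003640
DIC = [CO2*]/α₀ = 9.048×10^-6 / 0.003640 = 2.486 mmol/kg
CA = (α₁ + 2α₂)·DIC = (0.8338 + 2×0.1626) × 2.486 = 2.88 mmol/kg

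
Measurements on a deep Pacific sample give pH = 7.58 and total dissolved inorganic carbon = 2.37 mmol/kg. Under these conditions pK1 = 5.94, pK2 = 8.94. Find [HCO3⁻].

α₁ = 1 / (1 + [H⁺]/K1 + K2/[H⁺]) = 1 / (1 + 10^-1.64 + 10^-1.36)
   = 1 / (1 + 0.022909 + 0.043652) = 1/1.0666 = 0.9376
[HCO3⁻] = α₁ × DIC = 0.9376 × 2.37 = 2.22 mmol/kg

[HCO3⁻] = 2.22 mmol/kg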